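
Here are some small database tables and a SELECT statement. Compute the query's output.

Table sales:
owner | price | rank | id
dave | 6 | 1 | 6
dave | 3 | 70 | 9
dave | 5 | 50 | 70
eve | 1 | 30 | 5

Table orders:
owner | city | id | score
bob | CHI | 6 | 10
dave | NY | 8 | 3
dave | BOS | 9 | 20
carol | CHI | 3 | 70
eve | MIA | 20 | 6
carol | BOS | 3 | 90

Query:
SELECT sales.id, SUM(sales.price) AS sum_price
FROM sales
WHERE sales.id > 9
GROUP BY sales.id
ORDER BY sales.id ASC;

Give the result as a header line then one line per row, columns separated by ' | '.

After WHERE (1 rows):
sales.owner | sales.price | sales.rank | sales.id
dave | 5 | 50 | 70
After GROUP BY (1 rows):
sales.id | sum_price
70 | 5
After ORDER BY (1 rows):
sales.id | sum_price
70 | 5

== RESULT ==
sales.id | sum_price
70 | 5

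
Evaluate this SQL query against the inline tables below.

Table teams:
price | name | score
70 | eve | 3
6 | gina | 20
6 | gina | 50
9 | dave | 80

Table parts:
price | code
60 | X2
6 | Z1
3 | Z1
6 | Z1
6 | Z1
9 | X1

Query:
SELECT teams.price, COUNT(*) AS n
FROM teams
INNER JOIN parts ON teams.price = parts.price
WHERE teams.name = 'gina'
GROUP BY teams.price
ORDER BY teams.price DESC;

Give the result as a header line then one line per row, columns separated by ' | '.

== RESULT ==
teams.price | n
6 | 6

Derivation:
After JOIN parts (7 rows):
teams.price | teams.name | teams.score | parts.price | parts.code
6 | gina | 20 | 6 | Z1
6 | gina | 20 | 6 | Z1
6 | gina | 20 | 6 | Z1
6 | gina | 50 | 6 | Z1
6 | gina | 50 | 6 | Z1
6 | gina | 50 | 6 | Z1
9 | dave | 80 | 9 | X1
After WHERE (6 rows):
teams.price | teams.name | teams.score | parts.price | parts.code
6 | gina | 20 | 6 | Z1
6 | gina | 20 | 6 | Z1
6 | gina | 20 | 6 | Z1
6 | gina | 50 | 6 | Z1
6 | gina | 50 | 6 | Z1
6 | gina | 50 | 6 | Z1
After GROUP BY (1 rows):
teams.price | n
6 | 6
After ORDER BY (1 rows):
teams.price | n
6 | 6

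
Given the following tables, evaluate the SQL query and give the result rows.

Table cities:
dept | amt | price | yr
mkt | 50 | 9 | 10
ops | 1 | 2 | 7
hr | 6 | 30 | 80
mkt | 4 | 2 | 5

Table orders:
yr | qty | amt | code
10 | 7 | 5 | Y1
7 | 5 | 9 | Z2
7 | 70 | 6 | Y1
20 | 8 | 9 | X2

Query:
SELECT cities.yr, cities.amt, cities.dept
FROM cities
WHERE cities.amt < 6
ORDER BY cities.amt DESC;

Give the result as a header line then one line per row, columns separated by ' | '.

After WHERE (2 rows):
cities.dept | cities.amt | cities.price | cities.yr
ops | 1 | 2 | 7
mkt | 4 | 2 | 5
After SELECT (2 rows):
cities.yr | cities.amt | cities.dept
7 | 1 | ops
5 | 4 | mkt
After ORDER BY (2 rows):
cities.yr | cities.amt | cities.dept
5 | 4 | mkt
7 | 1 | ops

== RESULT ==
cities.yr | cities.amt | cities.dept
5 | 4 | mkt
7 | 1 | ops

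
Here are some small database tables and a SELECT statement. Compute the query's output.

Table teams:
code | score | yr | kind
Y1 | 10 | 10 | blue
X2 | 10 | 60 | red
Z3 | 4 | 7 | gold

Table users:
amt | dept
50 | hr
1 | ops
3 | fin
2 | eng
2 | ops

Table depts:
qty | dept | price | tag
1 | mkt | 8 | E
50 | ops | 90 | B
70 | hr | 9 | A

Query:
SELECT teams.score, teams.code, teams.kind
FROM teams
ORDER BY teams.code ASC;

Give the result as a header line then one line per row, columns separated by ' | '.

After SELECT (3 rows):
teams.score | teams.code | teams.kind
10 | Y1 | blue
10 | X2 | red
4 | Z3 | gold
After ORDER BY (3 rows):
teams.score | teams.code | teams.kind
10 | X2 | red
10 | Y1 | blue
4 | Z3 | gold

== RESULT ==
teams.score | teams.code | teams.kind
10 | X2 | red
10 | Y1 | blue
4 | Z3 | gold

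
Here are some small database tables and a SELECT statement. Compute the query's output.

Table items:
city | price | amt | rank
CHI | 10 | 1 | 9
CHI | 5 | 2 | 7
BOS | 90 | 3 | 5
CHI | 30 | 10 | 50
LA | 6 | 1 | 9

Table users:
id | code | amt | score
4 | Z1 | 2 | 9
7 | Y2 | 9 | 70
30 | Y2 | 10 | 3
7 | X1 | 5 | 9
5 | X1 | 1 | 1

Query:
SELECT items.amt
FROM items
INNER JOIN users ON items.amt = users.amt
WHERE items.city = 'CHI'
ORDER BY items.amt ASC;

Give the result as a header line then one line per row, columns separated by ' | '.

== RESULT ==
items.amt
1
2
10

Derivation:
After JOIN users (4 rows):
items.city | items.price | items.amt | items.rank | users.id | users.code | users.amt | users.score
CHI | 10 | 1 | 9 | 5 | X1 | 1 | 1
CHI | 5 | 2 | 7 | 4 | Z1 | 2 | 9
CHI | 30 | 10 | 50 | 30 | Y2 | 10 | 3
LA | 6 | 1 | 9 | 5 | X1 | 1 | 1
After WHERE (3 rows):
items.city | items.price | items.amt | items.rank | users.id | users.code | users.amt | users.score
CHI | 10 | 1 | 9 | 5 | X1 | 1 | 1
CHI | 5 | 2 | 7 | 4 | Z1 | 2 | 9
CHI | 30 | 10 | 50 | 30 | Y2 | 10 | 3
After SELECT (3 rows):
items.amt
1
2
10
After ORDER BY (3 rows):
items.amt
1
2
10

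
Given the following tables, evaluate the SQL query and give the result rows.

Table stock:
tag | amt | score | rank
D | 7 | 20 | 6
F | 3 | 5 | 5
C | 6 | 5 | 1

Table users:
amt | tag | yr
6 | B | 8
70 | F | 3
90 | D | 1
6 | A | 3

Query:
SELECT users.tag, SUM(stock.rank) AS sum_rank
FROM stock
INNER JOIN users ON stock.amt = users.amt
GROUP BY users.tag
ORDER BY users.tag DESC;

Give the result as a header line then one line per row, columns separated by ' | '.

After JOIN users (2 rows):
stock.tag | stock.amt | stock.score | stock.rank | users.amt | users.tag | users.yr
C | 6 | 5 | 1 | 6 | B | 8
C | 6 | 5 | 1 | 6 | A | 3
After GROUP BY (2 rows):
users.tag | sum_rank
B | 1
A | 1
After ORDER BY (2 rows):
users.tag | sum_rank
B | 1
A | 1

== RESULT ==
users.tag | sum_rank
B | 1
A | 1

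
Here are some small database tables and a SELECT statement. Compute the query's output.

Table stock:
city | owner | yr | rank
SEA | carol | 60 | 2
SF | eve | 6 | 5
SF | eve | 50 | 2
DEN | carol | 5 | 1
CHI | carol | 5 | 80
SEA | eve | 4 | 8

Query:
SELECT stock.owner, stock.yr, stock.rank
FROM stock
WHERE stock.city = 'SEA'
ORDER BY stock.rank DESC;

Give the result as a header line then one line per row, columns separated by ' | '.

After WHERE (2 rows):
stock.city | stock.owner | stock.yr | stock.rank
SEA | carol | 60 | 2
SEA | eve | 4 | 8
After SELECT (2 rows):
stock.owner | stock.yr | stock.rank
carol | 60 | 2
eve | 4 | 8
After ORDER BY (2 rows):
stock.owner | stock.yr | stock.rank
eve | 4 | 8
carol | 60 | 2

== RESULT ==
stock.owner | stock.yr | stock.rank
eve | 4 | 8
carol | 60 | 2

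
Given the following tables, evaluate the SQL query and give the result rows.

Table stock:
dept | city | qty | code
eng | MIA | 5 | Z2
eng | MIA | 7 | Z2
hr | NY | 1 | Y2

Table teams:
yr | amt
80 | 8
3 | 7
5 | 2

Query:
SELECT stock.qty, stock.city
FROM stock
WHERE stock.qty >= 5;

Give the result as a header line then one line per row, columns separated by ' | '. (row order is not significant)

== RESULT ==
stock.qty | stock.city
5 | MIA
7 | MIA

Derivation:
After WHERE (2 rows):
stock.dept | stock.city | stock.qty | stock.code
eng | MIA | 5 | Z2
eng | MIA | 7 | Z2
After SELECT (2 rows):
stock.qty | stock.city
5 | MIA
7 | MIA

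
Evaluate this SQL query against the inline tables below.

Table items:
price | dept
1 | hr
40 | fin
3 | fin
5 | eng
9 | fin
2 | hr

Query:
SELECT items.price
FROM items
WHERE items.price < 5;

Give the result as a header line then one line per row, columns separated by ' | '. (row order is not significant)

== RESULT ==
items.price
1
3
2

Derivation:
After WHERE (3 rows):
items.price | items.dept
1 | hr
3 | fin
2 | hr
After SELECT (3 rows):
items.price
1
3
2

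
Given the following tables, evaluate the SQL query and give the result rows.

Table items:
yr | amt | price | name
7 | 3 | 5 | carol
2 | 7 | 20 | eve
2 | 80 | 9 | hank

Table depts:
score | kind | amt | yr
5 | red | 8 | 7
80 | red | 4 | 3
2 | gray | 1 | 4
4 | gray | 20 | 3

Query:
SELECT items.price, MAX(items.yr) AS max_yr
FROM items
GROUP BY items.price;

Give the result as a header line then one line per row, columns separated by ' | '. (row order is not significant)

After GROUP BY (3 rows):
items.price | max_yr
5 | 7
20 | 2
9 | 2

== RESULT ==
items.price | max_yr
5 | 7
20 | 2
9 | 2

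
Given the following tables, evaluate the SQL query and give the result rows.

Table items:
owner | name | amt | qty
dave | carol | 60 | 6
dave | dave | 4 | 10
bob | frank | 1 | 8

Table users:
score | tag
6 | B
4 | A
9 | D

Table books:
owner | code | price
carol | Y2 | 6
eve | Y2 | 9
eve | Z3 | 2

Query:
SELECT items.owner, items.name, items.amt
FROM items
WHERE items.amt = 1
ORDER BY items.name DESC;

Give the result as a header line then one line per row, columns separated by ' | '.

After WHERE (1 rows):
items.owner | items.name | items.amt | items.qty
bob | frank | 1 | 8
After SELECT (1 rows):
items.owner | items.name | items.amt
bob | frank | 1
After ORDER BY (1 rows):
items.owner | items.name | items.amt
bob | frank | 1

== RESULT ==
items.owner | items.name | items.amt
bob | frank | 1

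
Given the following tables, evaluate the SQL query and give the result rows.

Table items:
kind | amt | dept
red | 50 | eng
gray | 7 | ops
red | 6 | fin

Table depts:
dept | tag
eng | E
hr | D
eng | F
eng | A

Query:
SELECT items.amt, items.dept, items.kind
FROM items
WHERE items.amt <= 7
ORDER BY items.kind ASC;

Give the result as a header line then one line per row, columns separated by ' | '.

After WHERE (2 rows):
items.kind | items.amt | items.dept
gray | 7 | ops
red | 6 | fin
After SELECT (2 rows):
items.amt | items.dept | items.kind
7 | ops | gray
6 | fin | red
After ORDER BY (2 rows):
items.amt | items.dept | items.kind
7 | ops | gray
6 | fin | red

== RESULT ==
items.amt | items.dept | items.kind
7 | ops | gray
6 | fin | red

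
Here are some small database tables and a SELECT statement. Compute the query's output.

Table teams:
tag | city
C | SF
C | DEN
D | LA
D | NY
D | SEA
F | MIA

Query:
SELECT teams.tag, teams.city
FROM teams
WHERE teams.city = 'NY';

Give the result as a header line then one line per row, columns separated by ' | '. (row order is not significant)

== RESULT ==
teams.tag | teams.city
D | NY

Derivation:
After WHERE (1 rows):
teams.tag | teams.city
D | NY
After SELECT (1 rows):
teams.tag | teams.city
D | NY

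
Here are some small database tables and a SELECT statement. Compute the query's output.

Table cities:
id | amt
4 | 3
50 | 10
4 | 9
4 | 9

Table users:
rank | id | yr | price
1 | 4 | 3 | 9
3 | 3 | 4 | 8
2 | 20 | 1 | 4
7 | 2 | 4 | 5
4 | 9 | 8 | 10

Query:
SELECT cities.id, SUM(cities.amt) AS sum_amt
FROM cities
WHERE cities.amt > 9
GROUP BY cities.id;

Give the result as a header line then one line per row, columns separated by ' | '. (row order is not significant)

After WHERE (1 rows):
cities.id | cities.amt
50 | 10
After GROUP BY (1 rows):
cities.id | sum_amt
50 | 10

== RESULT ==
cities.id | sum_amt
50 | 10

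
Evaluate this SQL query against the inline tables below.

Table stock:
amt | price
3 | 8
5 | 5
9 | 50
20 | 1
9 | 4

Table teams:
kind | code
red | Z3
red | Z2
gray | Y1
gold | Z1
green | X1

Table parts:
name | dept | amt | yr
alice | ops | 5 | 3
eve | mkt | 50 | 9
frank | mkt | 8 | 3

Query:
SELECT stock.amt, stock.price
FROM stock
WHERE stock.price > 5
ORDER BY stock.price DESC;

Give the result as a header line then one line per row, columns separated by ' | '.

== RESULT ==
stock.amt | stock.price
9 | 50
3 | 8

Derivation:
After WHERE (2 rows):
stock.amt | stock.price
3 | 8
9 | 50
After SELECT (2 rows):
stock.amt | stock.price
3 | 8
9 | 50
After ORDER BY (2 rows):
stock.amt | stock.price
9 | 50
3 | 8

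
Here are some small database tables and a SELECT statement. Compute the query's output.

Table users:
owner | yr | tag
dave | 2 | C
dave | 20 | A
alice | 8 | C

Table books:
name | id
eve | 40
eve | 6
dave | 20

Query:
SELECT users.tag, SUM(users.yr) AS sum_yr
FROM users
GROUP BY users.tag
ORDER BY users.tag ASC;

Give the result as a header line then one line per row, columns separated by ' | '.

After GROUP BY (2 rows):
users.tag | sum_yr
C | 10
A | 20
After ORDER BY (2 rows):
users.tag | sum_yr
A | 20
C | 10

== RESULT ==
users.tag | sum_yr
A | 20
C | 10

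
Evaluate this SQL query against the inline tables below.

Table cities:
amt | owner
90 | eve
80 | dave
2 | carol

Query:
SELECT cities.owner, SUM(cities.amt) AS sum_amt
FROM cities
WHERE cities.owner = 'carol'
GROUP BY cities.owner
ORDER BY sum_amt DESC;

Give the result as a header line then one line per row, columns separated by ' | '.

After WHERE (1 rows):
cities.amt | cities.owner
2 | carol
After GROUP BY (1 rows):
cities.owner | sum_amt
carol | 2
After ORDER BY (1 rows):
cities.owner | sum_amt
carol | 2

== RESULT ==
cities.owner | sum_amt
carol | 2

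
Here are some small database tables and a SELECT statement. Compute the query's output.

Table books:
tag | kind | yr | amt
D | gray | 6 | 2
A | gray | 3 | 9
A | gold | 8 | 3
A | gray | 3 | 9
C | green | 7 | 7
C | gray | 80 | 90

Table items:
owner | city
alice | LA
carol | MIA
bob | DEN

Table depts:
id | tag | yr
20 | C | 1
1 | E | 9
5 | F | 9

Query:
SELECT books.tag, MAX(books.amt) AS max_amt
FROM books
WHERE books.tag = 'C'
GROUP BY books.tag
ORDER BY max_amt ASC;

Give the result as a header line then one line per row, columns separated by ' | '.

== RESULT ==
books.tag | max_amt
C | 90

Derivation:
After WHERE (2 rows):
books.tag | books.kind | books.yr | books.amt
C | green | 7 | 7
C | gray | 80 | 90
After GROUP BY (1 rows):
books.tag | max_amt
C | 90
After ORDER BY (1 rows):
books.tag | max_amt
C | 90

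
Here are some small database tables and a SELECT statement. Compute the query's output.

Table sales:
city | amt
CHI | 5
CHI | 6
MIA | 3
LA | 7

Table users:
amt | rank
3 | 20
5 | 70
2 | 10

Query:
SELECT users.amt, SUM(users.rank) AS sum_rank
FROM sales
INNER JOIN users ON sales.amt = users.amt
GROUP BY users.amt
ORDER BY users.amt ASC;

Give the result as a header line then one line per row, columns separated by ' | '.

After JOIN users (2 rows):
sales.city | sales.amt | users.amt | users.rank
CHI | 5 | 5 | 70
MIA | 3 | 3 | 20
After GROUP BY (2 rows):
users.amt | sum_rank
5 | 70
3 | 20
After ORDER BY (2 rows):
users.amt | sum_rank
3 | 20
5 | 70

== RESULT ==
users.amt | sum_rank
3 | 20
5 | 70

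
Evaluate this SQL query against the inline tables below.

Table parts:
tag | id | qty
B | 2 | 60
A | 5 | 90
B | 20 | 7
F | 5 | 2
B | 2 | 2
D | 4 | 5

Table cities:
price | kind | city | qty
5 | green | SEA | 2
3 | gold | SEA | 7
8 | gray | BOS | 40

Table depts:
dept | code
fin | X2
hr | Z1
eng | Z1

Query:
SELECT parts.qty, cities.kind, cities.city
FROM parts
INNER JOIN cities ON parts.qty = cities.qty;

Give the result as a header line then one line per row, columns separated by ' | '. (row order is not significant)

After JOIN cities (3 rows):
parts.tag | parts.id | parts.qty | cities.price | cities.kind | cities.city | cities.qty
B | 20 | 7 | 3 | gold | SEA | 7
F | 5 | 2 | 5 | green | SEA | 2
B | 2 | 2 | 5 | green | SEA | 2
After SELECT (3 rows):
parts.qty | cities.kind | cities.city
7 | gold | SEA
2 | green | SEA
2 | green | SEA

== RESULT ==
parts.qty | cities.kind | cities.city
7 | gold | SEA
2 | green | SEA
2 | green | SEA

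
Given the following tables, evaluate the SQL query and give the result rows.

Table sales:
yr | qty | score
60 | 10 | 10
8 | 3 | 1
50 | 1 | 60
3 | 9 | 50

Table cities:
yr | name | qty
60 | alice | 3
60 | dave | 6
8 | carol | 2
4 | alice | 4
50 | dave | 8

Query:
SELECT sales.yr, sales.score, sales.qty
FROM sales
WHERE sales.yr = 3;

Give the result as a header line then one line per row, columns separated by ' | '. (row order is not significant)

== RESULT ==
sales.yr | sales.score | sales.qty
3 | 50 | 9

Derivation:
After WHERE (1 rows):
sales.yr | sales.qty | sales.score
3 | 9 | 50
After SELECT (1 rows):
sales.yr | sales.score | sales.qty
3 | 50 | 9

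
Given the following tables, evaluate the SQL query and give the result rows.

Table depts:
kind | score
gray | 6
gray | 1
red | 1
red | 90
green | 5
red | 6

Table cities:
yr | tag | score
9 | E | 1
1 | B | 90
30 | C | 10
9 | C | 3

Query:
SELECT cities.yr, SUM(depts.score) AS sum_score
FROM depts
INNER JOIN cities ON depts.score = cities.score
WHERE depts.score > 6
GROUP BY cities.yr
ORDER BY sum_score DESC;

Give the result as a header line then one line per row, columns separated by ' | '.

== RESULT ==
cities.yr | sum_score
1 | 90

Derivation:
After JOIN cities (3 rows):
depts.kind | depts.score | cities.yr | cities.tag | cities.score
gray | 1 | 9 | E | 1
red | 1 | 9 | E | 1
red | 90 | 1 | B | 90
After WHERE (1 rows):
depts.kind | depts.score | cities.yr | cities.tag | cities.score
red | 90 | 1 | B | 90
After GROUP BY (1 rows):
cities.yr | sum_score
1 | 90
After ORDER BY (1 rows):
cities.yr | sum_score
1 | 90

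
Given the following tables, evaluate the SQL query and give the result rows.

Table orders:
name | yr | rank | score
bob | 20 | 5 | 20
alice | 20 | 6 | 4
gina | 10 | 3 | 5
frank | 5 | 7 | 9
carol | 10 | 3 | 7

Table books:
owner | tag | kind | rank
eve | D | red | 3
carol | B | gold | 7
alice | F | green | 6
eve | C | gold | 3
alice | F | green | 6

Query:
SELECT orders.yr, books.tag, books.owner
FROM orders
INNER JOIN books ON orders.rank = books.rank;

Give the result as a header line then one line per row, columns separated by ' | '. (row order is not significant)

After JOIN books (7 rows):
orders.name | orders.yr | orders.rank | orders.score | books.owner | books.tag | books.kind | books.rank
alice | 20 | 6 | 4 | alice | F | green | 6
alice | 20 | 6 | 4 | alice | F | green | 6
gina | 10 | 3 | 5 | eve | D | red | 3
gina | 10 | 3 | 5 | eve | C | gold | 3
frank | 5 | 7 | 9 | carol | B | gold | 7
carol | 10 | 3 | 7 | eve | D | red | 3
carol | 10 | 3 | 7 | eve | C | gold | 3
After SELECT (7 rows):
orders.yr | books.tag | books.owner
20 | F | alice
20 | F | alice
10 | D | eve
10 | C | eve
5 | B | carol
10 | D | eve
10 | C | eve

== RESULT ==
orders.yr | books.tag | books.owner
20 | F | alice
20 | F | alice
10 | D | eve
10 | C | eve
5 | B | carol
10 | D | eve
10 | C | eve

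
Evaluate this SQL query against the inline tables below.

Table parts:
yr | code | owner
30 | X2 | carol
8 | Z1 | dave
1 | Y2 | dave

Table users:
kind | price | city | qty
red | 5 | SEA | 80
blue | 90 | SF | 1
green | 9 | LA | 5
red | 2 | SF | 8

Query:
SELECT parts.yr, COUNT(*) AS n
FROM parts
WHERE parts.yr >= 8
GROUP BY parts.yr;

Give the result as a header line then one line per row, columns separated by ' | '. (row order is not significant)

After WHERE (2 rows):
parts.yr | parts.code | parts.owner
30 | X2 | carol
8 | Z1 | dave
After GROUP BY (2 rows):
parts.yr | n
30 | 1
8 | 1

== RESULT ==
parts.yr | n
30 | 1
8 | 1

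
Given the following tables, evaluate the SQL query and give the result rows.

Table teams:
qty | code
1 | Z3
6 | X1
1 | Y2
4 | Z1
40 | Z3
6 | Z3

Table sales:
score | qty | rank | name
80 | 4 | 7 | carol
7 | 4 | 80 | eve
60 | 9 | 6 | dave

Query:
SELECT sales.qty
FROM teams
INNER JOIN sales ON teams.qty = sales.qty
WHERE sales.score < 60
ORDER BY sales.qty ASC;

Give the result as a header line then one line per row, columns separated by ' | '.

== RESULT ==
sales.qty
4

Derivation:
After JOIN sales (2 rows):
teams.qty | teams.code | sales.score | sales.qty | sales.rank | sales.name
4 | Z1 | 80 | 4 | 7 | carol
4 | Z1 | 7 | 4 | 80 | eve
After WHERE (1 rows):
teams.qty | teams.code | sales.score | sales.qty | sales.rank | sales.name
4 | Z1 | 7 | 4 | 80 | eve
After SELECT (1 rows):
sales.qty
4
After ORDER BY (1 rows):
sales.qty
4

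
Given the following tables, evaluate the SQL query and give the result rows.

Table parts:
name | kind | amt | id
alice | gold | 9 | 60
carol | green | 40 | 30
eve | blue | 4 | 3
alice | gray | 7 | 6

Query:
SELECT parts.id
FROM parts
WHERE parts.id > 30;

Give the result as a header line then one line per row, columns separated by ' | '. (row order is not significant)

After WHERE (1 rows):
parts.name | parts.kind | parts.amt | parts.id
alice | gold | 9 | 60
After SELECT (1 rows):
parts.id
60

== RESULT ==
parts.id
60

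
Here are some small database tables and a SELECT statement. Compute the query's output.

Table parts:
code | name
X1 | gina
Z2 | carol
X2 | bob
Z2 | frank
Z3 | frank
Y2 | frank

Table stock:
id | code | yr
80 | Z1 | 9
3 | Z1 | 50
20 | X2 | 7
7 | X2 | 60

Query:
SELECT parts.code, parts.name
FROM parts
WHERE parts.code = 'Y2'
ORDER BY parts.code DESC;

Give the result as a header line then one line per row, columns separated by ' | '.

== RESULT ==
parts.code | parts.name
Y2 | frank

Derivation:
After WHERE (1 rows):
parts.code | parts.name
Y2 | frank
After SELECT (1 rows):
parts.code | parts.name
Y2 | frank
After ORDER BY (1 rows):
parts.code | parts.name
Y2 | frank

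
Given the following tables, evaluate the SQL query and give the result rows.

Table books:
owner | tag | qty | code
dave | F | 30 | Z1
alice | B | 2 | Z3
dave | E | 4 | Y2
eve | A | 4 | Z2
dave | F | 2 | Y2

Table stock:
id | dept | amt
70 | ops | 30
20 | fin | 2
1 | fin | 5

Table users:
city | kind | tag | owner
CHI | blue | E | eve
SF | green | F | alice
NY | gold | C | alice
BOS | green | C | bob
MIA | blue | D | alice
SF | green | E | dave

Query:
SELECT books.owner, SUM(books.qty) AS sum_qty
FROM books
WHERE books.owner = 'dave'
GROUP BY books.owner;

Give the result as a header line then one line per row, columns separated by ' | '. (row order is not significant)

After WHERE (3 rows):
books.owner | books.tag | books.qty | books.code
dave | F | 30 | Z1
dave | E | 4 | Y2
dave | F | 2 | Y2
After GROUP BY (1 rows):
books.owner | sum_qty
dave | 36

== RESULT ==
books.owner | sum_qty
dave | 36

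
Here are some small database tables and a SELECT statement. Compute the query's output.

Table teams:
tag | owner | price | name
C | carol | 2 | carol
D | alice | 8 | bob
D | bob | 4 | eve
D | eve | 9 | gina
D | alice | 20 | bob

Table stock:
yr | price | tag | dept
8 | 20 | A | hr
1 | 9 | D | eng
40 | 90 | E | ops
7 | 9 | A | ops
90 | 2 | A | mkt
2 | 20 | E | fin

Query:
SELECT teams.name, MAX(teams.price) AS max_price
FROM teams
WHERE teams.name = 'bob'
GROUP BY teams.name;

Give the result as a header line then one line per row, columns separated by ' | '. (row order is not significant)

After WHERE (2 rows):
teams.tag | teams.owner | teams.price | teams.name
D | alice | 8 | bob
D | alice | 20 | bob
After GROUP BY (1 rows):
teams.name | max_price
bob | 20

== RESULT ==
teams.name | max_price
bob | 20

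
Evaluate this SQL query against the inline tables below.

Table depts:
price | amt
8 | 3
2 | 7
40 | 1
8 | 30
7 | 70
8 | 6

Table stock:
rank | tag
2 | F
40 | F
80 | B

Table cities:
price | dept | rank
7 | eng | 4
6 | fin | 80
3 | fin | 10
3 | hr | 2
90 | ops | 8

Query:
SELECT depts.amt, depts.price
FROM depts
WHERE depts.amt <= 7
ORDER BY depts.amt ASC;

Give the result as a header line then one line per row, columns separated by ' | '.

After WHERE (4 rows):
depts.price | depts.amt
8 | 3
2 | 7
40 | 1
8 | 6
After SELECT (4 rows):
depts.amt | depts.price
3 | 8
7 | 2
1 | 40
6 | 8
After ORDER BY (4 rows):
depts.amt | depts.price
1 | 40
3 | 8
6 | 8
7 | 2

== RESULT ==
depts.amt | depts.price
1 | 40
3 | 8
6 | 8
7 | 2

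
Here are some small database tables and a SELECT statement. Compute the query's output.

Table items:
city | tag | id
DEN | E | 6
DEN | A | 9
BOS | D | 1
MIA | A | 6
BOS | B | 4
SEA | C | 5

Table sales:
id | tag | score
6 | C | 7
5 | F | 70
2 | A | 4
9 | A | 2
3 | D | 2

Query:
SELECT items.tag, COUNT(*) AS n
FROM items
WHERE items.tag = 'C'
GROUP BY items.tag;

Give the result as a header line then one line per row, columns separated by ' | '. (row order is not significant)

== RESULT ==
items.tag | n
C | 1

Derivation:
After WHERE (1 rows):
items.city | items.tag | items.id
SEA | C | 5
After GROUP BY (1 rows):
items.tag | n
C | 1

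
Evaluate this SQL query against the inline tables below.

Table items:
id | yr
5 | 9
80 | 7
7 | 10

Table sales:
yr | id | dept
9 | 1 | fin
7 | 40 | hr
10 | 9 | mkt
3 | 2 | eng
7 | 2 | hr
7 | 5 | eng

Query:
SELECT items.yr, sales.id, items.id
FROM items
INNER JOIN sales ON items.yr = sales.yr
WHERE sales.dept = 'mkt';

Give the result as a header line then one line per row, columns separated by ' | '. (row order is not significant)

After JOIN sales (5 rows):
items.id | items.yr | sales.yr | sales.id | sales.dept
5 | 9 | 9 | 1 | fin
80 | 7 | 7 | 40 | hr
80 | 7 | 7 | 2 | hr
80 | 7 | 7 | 5 | eng
7 | 10 | 10 | 9 | mkt
After WHERE (1 rows):
items.id | items.yr | sales.yr | sales.id | sales.dept
7 | 10 | 10 | 9 | mkt
After SELECT (1 rows):
items.yr | sales.id | items.id
10 | 9 | 7

== RESULT ==
items.yr | sales.id | items.id
10 | 9 | 7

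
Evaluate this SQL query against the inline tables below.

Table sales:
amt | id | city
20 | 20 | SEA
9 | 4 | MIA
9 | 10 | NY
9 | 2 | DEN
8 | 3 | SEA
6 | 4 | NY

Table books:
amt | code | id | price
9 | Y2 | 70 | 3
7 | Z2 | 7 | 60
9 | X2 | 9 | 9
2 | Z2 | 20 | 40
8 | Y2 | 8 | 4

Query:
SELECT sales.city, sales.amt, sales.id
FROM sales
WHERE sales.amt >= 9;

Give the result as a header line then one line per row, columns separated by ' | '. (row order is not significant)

== RESULT ==
sales.city | sales.amt | sales.id
SEA | 20 | 20
MIA | 9 | 4
NY | 9 | 10
DEN | 9 | 2

Derivation:
After WHERE (4 rows):
sales.amt | sales.id | sales.city
20 | 20 | SEA
9 | 4 | MIA
9 | 10 | NY
9 | 2 | DEN
After SELECT (4 rows):
sales.city | sales.amt | sales.id
SEA | 20 | 20
MIA | 9 | 4
NY | 9 | 10
DEN | 9 | 2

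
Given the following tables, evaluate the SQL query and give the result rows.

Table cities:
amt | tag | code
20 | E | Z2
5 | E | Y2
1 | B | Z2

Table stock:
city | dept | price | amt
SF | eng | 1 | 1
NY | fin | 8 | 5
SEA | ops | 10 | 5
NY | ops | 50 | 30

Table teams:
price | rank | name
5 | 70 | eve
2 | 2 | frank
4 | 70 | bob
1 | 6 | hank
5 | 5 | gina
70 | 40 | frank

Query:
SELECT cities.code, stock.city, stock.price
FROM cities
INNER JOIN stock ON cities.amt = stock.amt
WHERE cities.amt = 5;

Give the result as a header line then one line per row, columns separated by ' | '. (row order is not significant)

== RESULT ==
cities.code | stock.city | stock.price
Y2 | NY | 8
Y2 | SEA | 10

Derivation:
After JOIN stock (3 rows):
cities.amt | cities.tag | cities.code | stock.city | stock.dept | stock.price | stock.amt
5 | E | Y2 | NY | fin | 8 | 5
5 | E | Y2 | SEA | ops | 10 | 5
1 | B | Z2 | SF | eng | 1 | 1
After WHERE (2 rows):
cities.amt | cities.tag | cities.code | stock.city | stock.dept | stock.price | stock.amt
5 | E | Y2 | NY | fin | 8 | 5
5 | E | Y2 | SEA | ops | 10 | 5
After SELECT (2 rows):
cities.code | stock.city | stock.price
Y2 | NY | 8
Y2 | SEA | 10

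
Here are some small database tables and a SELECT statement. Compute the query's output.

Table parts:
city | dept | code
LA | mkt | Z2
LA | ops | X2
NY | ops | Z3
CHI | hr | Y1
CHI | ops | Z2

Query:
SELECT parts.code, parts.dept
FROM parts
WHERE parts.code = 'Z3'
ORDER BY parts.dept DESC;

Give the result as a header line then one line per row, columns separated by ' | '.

== RESULT ==
parts.code | parts.dept
Z3 | ops

Derivation:
After WHERE (1 rows):
parts.city | parts.dept | parts.code
NY | ops | Z3
After SELECT (1 rows):
parts.code | parts.dept
Z3 | ops
After ORDER BY (1 rows):
parts.code | parts.dept
Z3 | ops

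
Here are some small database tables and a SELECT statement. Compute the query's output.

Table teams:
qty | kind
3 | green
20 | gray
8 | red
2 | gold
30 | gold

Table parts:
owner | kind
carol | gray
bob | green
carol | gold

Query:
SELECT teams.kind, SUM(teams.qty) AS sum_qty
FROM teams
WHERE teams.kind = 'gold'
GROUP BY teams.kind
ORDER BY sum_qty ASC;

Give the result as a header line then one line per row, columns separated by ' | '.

After WHERE (2 rows):
teams.qty | teams.kind
2 | gold
30 | gold
After GROUP BY (1 rows):
teams.kind | sum_qty
gold | 32
After ORDER BY (1 rows):
teams.kind | sum_qty
gold | 32

== RESULT ==
teams.kind | sum_qty
gold | 32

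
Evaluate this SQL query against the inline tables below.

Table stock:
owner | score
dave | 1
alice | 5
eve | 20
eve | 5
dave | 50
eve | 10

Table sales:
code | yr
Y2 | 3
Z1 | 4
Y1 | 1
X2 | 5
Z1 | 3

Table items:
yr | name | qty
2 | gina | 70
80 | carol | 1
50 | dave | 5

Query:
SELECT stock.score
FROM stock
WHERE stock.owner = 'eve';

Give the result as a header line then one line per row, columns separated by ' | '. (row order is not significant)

After WHERE (3 rows):
stock.owner | stock.score
eve | 20
eve | 5
eve | 10
After SELECT (3 rows):
stock.score
20
5
10

== RESULT ==
stock.score
20
5
10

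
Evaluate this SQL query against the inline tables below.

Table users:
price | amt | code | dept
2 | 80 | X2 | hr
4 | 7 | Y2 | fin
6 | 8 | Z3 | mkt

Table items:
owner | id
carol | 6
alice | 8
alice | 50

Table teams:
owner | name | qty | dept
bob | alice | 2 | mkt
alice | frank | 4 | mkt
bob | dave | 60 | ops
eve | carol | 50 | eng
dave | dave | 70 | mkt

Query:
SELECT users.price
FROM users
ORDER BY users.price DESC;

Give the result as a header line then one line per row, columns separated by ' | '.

After SELECT (3 rows):
users.price
2
4
6
After ORDER BY (3 rows):
users.price
6
4
2

== RESULT ==
users.price
6
4
2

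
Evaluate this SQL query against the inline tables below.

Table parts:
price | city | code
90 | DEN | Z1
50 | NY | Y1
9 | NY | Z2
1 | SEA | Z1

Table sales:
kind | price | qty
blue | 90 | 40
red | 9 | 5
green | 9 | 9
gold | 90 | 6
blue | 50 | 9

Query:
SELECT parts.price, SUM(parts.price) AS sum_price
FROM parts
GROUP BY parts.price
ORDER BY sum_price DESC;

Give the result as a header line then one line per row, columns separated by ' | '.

== RESULT ==
parts.price | sum_price
90 | 90
50 | 50
9 | 9
1 | 1

Derivation:
After GROUP BY (4 rows):
parts.price | sum_price
90 | 90
50 | 50
9 | 9
1 | 1
After ORDER BY (4 rows):
parts.price | sum_price
90 | 90
50 | 50
9 | 9
1 | 1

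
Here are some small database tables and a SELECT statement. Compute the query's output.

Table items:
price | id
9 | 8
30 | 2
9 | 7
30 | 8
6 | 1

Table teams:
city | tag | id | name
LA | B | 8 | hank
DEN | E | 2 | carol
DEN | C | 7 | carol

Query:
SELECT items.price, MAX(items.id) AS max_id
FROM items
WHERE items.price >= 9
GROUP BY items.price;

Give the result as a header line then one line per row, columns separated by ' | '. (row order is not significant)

== RESULT ==
items.price | max_id
9 | 8
30 | 8

Derivation:
After WHERE (4 rows):
items.price | items.id
9 | 8
30 | 2
9 | 7
30 | 8
After GROUP BY (2 rows):
items.price | max_id
9 | 8
30 | 8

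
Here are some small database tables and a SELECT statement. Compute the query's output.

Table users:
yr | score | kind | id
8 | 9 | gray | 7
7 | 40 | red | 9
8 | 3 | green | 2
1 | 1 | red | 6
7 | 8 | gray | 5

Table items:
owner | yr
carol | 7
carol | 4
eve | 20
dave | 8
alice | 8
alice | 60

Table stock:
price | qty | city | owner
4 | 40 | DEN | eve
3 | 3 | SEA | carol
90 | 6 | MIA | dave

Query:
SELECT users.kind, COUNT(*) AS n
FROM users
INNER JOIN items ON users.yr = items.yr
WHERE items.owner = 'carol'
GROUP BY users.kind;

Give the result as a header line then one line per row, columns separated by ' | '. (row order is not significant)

== RESULT ==
users.kind | n
red | 1
gray | 1

Derivation:
After JOIN items (6 rows):
users.yr | users.score | users.kind | users.id | items.owner | items.yr
8 | 9 | gray | 7 | dave | 8
8 | 9 | gray | 7 | alice | 8
7 | 40 | red | 9 | carol | 7
8 | 3 | green | 2 | dave | 8
8 | 3 | green | 2 | alice | 8
7 | 8 | gray | 5 | carol | 7
After WHERE (2 rows):
users.yr | users.score | users.kind | users.id | items.owner | items.yr
7 | 40 | red | 9 | carol | 7
7 | 8 | gray | 5 | carol | 7
After GROUP BY (2 rows):
users.kind | n
red | 1
gray | 1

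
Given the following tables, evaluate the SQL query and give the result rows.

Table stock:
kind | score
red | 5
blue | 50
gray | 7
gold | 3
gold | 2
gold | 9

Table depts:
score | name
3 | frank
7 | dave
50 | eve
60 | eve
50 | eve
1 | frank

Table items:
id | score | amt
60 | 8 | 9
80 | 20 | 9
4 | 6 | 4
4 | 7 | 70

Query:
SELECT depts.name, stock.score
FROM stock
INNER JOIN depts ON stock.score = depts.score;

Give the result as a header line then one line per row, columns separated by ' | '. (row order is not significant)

After JOIN depts (4 rows):
stock.kind | stock.score | depts.score | depts.name
blue | 50 | 50 | eve
blue | 50 | 50 | eve
gray | 7 | 7 | dave
gold | 3 | 3 | frank
After SELECT (4 rows):
depts.name | stock.score
eve | 50
eve | 50
dave | 7
frank | 3

== RESULT ==
depts.name | stock.score
eve | 50
eve | 50
dave | 7
frank | 3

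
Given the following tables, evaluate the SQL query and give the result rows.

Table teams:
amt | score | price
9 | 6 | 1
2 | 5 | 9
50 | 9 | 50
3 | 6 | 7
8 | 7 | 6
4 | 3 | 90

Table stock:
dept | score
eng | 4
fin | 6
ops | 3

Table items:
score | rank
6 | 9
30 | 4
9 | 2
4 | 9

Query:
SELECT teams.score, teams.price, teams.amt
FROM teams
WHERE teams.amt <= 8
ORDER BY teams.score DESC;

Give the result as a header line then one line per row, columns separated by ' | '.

After WHERE (4 rows):
teams.amt | teams.score | teams.price
2 | 5 | 9
3 | 6 | 7
8 | 7 | 6
4 | 3 | 90
After SELECT (4 rows):
teams.score | teams.price | teams.amt
5 | 9 | 2
6 | 7 | 3
7 | 6 | 8
3 | 90 | 4
After ORDER BY (4 rows):
teams.score | teams.price | teams.amt
7 | 6 | 8
6 | 7 | 3
5 | 9 | 2
3 | 90 | 4

== RESULT ==
teams.score | teams.price | teams.amt
7 | 6 | 8
6 | 7 | 3
5 | 9 | 2
3 | 90 | 4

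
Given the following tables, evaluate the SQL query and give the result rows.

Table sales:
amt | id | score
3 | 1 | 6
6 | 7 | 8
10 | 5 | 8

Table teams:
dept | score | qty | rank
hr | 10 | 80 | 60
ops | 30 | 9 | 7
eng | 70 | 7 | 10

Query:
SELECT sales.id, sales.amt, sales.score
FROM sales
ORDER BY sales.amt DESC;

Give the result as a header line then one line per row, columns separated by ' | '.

After SELECT (3 rows):
sales.id | sales.amt | sales.score
1 | 3 | 6
7 | 6 | 8
5 | 10 | 8
After ORDER BY (3 rows):
sales.id | sales.amt | sales.score
5 | 10 | 8
7 | 6 | 8
1 | 3 | 6

== RESULT ==
sales.id | sales.amt | sales.score
5 | 10 | 8
7 | 6 | 8
1 | 3 | 6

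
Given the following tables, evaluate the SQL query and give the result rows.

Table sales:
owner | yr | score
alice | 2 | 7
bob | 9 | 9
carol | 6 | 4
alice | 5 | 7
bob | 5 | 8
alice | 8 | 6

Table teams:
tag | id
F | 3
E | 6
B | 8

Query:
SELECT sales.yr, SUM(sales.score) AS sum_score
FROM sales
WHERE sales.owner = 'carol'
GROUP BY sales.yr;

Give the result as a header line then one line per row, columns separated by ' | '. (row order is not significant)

== RESULT ==
sales.yr | sum_score
6 | 4

Derivation:
After WHERE (1 rows):
sales.owner | sales.yr | sales.score
carol | 6 | 4
After GROUP BY (1 rows):
sales.yr | sum_score
6 | 4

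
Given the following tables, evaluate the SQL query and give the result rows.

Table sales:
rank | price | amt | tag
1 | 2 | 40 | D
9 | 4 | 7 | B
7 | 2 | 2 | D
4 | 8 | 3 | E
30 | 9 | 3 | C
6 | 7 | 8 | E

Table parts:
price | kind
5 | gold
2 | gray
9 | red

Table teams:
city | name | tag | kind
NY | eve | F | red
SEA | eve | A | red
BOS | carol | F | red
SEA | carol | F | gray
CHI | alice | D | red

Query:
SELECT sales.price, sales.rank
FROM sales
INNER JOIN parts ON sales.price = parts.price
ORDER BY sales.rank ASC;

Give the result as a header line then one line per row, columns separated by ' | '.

After JOIN parts (3 rows):
sales.rank | sales.price | sales.amt | sales.tag | parts.price | parts.kind
1 | 2 | 40 | D | 2 | gray
7 | 2 | 2 | D | 2 | gray
30 | 9 | 3 | C | 9 | red
After SELECT (3 rows):
sales.price | sales.rank
2 | 1
2 | 7
9 | 30
After ORDER BY (3 rows):
sales.price | sales.rank
2 | 1
2 | 7
9 | 30

== RESULT ==
sales.price | sales.rank
2 | 1
2 | 7
9 | 30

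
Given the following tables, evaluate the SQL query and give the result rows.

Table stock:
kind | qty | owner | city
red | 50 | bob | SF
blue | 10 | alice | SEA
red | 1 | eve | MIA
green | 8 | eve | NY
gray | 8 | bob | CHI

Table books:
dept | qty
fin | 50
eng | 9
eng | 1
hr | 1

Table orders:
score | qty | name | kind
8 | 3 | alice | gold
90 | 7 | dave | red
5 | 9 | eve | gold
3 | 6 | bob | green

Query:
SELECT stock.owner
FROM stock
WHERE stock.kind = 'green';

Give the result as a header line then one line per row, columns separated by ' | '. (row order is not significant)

After WHERE (1 rows):
stock.kind | stock.qty | stock.owner | stock.city
green | 8 | eve | NY
After SELECT (1 rows):
stock.owner
eve

== RESULT ==
stock.owner
eve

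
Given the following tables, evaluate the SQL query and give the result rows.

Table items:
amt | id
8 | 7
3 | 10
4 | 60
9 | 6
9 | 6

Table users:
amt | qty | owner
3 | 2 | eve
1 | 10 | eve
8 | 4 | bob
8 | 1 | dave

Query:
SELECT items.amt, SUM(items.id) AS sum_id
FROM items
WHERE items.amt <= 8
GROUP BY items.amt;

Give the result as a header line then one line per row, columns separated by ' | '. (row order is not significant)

== RESULT ==
items.amt | sum_id
8 | 7
3 | 10
4 | 60

Derivation:
After WHERE (3 rows):
items.amt | items.id
8 | 7
3 | 10
4 | 60
After GROUP BY (3 rows):
items.amt | sum_id
8 | 7
3 | 10
4 | 60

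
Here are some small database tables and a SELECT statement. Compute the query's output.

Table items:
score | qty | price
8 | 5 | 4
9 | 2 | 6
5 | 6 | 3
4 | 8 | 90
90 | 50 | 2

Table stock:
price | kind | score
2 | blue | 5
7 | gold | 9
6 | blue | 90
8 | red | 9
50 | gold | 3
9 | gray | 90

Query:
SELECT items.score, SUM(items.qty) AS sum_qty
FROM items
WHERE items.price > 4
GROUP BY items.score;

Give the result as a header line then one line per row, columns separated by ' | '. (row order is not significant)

== RESULT ==
items.score | sum_qty
9 | 2
4 | 8

Derivation:
After WHERE (2 rows):
items.score | items.qty | items.price
9 | 2 | 6
4 | 8 | 90
After GROUP BY (2 rows):
items.score | sum_qty
9 | 2
4 | 8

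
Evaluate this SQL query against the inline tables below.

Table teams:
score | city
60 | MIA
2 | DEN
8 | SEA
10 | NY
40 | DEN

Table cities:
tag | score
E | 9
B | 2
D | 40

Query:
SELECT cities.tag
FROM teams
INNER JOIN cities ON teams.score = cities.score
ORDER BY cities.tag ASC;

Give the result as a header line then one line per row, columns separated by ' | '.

After JOIN cities (2 rows):
teams.score | teams.city | cities.tag | cities.score
2 | DEN | B | 2
40 | DEN | D | 40
After SELECT (2 rows):
cities.tag
B
D
After ORDER BY (2 rows):
cities.tag
B
D

== RESULT ==
cities.tag
B
D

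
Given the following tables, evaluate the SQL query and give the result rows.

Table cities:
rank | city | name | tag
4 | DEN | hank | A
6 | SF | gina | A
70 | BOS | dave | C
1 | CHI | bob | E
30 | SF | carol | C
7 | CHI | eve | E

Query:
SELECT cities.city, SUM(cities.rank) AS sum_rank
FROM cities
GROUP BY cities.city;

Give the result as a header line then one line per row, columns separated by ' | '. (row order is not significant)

After GROUP BY (4 rows):
cities.city | sum_rank
DEN | 4
SF | 36
BOS | 70
CHI | 8

== RESULT ==
cities.city | sum_rank
DEN | 4
SF | 36
BOS | 70
CHI | 8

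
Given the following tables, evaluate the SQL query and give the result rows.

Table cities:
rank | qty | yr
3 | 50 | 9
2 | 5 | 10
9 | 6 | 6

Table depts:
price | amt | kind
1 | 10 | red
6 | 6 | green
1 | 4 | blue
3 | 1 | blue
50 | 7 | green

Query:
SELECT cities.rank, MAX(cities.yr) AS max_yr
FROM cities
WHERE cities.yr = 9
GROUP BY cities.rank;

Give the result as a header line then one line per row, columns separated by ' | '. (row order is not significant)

After WHERE (1 rows):
cities.rank | cities.qty | cities.yr
3 | 50 | 9
After GROUP BY (1 rows):
cities.rank | max_yr
3 | 9

== RESULT ==
cities.rank | max_yr
3 | 9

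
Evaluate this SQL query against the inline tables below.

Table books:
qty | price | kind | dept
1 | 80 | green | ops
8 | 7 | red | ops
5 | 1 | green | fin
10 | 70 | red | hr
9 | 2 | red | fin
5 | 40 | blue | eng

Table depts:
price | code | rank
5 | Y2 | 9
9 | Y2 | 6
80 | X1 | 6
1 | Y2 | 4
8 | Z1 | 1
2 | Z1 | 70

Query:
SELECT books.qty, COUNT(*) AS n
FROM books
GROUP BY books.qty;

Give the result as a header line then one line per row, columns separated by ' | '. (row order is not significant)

After GROUP BY (5 rows):
books.qty | n
1 | 1
8 | 1
5 | 2
10 | 1
9 | 1

== RESULT ==
books.qty | n
1 | 1
8 | 1
5 | 2
10 | 1
9 | 1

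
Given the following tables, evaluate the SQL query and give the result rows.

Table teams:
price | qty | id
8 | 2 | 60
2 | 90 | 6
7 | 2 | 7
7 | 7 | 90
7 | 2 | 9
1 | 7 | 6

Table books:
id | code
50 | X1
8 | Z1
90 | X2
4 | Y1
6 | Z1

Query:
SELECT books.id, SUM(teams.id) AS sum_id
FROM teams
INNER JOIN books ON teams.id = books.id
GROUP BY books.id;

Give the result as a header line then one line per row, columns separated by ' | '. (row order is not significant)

After JOIN books (3 rows):
teams.price | teams.qty | teams.id | books.id | books.code
2 | 90 | 6 | 6 | Z1
7 | 7 | 90 | 90 | X2
1 | 7 | 6 | 6 | Z1
After GROUP BY (2 rows):
books.id | sum_id
6 | 12
90 | 90

== RESULT ==
books.id | sum_id
6 | 12
90 | 90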